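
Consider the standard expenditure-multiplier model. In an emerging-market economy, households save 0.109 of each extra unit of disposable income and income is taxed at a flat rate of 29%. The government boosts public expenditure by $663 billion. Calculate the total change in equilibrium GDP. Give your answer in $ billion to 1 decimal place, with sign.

MPC = 1 − MPS = 1 − 0.109 = 0.891.
Expenditure multiplier = 1/(1 − c(1−t)) = 1/(1 − 0.891×0.71) = 1/0.36739 ≈ 2.722.
ΔY = k × ΔG = (+$663 billion) / 0.36739 ≈ +$1,804.6 billion.

+$1,804.6 billion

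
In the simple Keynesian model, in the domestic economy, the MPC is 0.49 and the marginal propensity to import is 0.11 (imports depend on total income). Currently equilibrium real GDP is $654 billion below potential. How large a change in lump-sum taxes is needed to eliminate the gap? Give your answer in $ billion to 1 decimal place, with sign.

−$827.5 billion

Spending multiplier = 1/(1 − c + m) = 1/(1 − 0.49 + 0.11) = 1/0.62 ≈ 1.613.
Tax multiplier = −c·k = −0.49/0.62 ≈ −0.79. Need ΔY = +$654 billion, so ΔT = ΔY/(−c·k) = −(+$654 billion) × 0.62 / 0.49 ≈ −$827.5 billion.
The government should cut lump-sum taxes by $827.5 billion.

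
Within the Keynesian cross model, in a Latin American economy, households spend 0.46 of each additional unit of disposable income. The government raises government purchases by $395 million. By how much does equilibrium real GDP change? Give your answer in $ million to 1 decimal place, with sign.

+$731.5 million

Government-spending multiplier = 1/(1 − MPC) = 1/(1 − 0.46) = 1/0.54 ≈ 1.852.
ΔY = k × ΔG = (+$395 million) / 0.54 ≈ +$731.5 million.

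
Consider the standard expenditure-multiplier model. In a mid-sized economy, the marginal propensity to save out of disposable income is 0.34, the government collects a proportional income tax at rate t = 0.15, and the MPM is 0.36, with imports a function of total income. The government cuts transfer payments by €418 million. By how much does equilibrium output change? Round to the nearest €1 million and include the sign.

MPC = 1 − MPS = 1 − 0.34 = 0.66.
The transfer change shifts disposable income by −€418 million, so first-round consumption changes by c·ΔTR = 0.66 × (−€418 million) = −€275.88 million.
Expenditure multiplier = 1/(1 − c(1−t) + m) = 1/(1 − 0.66×0.85 + 0.36) = 1/0.799 ≈ 1.252.
The transfer multiplier is c × k ≈ 0.826, so ΔY = k × (c·ΔTR) = (−€275.88 million) / 0.799 ≈ −€345 million.

−€345 million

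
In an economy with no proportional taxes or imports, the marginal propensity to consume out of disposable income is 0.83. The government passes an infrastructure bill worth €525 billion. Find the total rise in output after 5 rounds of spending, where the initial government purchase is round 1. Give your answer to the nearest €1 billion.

Round 1 adds ΔG = €525 billion; each later round is MPC = 0.83 times the previous.
After 5 rounds: 525 + 435.75 + 361.6725 + 300.188175 + 249.15618525 = ΔG·(1 − c^5)/(1 − c) = 525 × (1 − 0.3939040643)/0.17 ≈ €1,872 billion.

€1,872 billion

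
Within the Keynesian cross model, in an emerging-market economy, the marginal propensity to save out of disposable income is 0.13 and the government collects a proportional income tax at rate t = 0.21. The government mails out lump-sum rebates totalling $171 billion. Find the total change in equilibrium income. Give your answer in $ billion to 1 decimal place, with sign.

+$475.8 billion

MPC = 1 − MPS = 1 − 0.13 = 0.87.
A lump-sum tax change of −$171 billion shifts disposable income by +$171 billion; first-round consumption changes by −c × ΔT = −0.87 × (−$171 billion) = +$148.77 billion.
Expenditure multiplier = 1/(1 − c(1−t)) = 1/(1 − 0.87×0.79) = 1/0.3127 ≈ 3.198.
The tax multiplier is −c × k ≈ −2.782, so ΔY = k × (−c·ΔT) = (+$148.77 billion) / 0.3127 ≈ +$475.8 billion.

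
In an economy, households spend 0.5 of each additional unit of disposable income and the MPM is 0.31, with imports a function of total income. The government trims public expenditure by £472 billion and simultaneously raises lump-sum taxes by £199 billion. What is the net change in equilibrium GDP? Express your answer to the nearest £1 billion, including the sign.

−£706 billion

Expenditure multiplier = 1/(1 − c + m) = 1/(1 − 0.5 + 0.31) = 1/0.81 ≈ 1.235.
ΔG contributes k·ΔG = (−£472 billion) / 0.81 ≈ −£582.7 billion.
ΔT of +£199 billion changes first-round spending by −c·ΔT = −£99.5 billion, contributing k·(−c·ΔT) = (−£99.5 billion) / 0.81 ≈ −£122.8 billion.
Net ΔY = k(ΔG − c·ΔT) = (−£571.5 billion) / 0.81 ≈ −£706 billion.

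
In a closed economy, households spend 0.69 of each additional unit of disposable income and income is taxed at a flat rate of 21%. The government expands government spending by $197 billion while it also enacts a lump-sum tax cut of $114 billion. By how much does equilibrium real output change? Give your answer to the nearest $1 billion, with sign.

+$606 billion

Expenditure multiplier = 1/(1 − c(1−t)) = 1/(1 − 0.69×0.79) = 1/0.4549 ≈ 2.198.
ΔG contributes k·ΔG = (+$197 billion) / 0.4549 ≈ +$433.1 billion.
ΔT of −$114 billion changes first-round spending by −c·ΔT = +$78.66 billion, contributing k·(−c·ΔT) = (+$78.66 billion) / 0.4549 ≈ +$172.9 billion.
Net ΔY = k(ΔG − c·ΔT) = (+$275.66 billion) / 0.4549 ≈ +$606 billion.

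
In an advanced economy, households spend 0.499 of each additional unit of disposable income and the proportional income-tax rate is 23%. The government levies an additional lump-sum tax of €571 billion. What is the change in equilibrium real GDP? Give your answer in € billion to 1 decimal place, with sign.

−€462.7 billion

A lump-sum tax change of +€571 billion shifts disposable income by −€571 billion; first-round consumption changes by −c × ΔT = −0.499 × (+€571 billion) = −€284.929 billion.
Expenditure multiplier = 1/(1 − c(1−t)) = 1/(1 − 0.499×0.77) = 1/0.61577 ≈ 1.624.
The tax multiplier is −c × k ≈ −0.81, so ΔY = k × (−c·ΔT) = (−€284.929 billion) / 0.61577 ≈ −€462.7 billion.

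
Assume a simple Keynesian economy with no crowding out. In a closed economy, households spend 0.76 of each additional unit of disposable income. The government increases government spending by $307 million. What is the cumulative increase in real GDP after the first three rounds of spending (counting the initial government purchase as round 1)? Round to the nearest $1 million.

$718 million

Round 1 adds ΔG = $307 million; each later round is MPC = 0.76 times the previous.
After 3 rounds: 307 + 233.32 + 177.3232 = ΔG·(1 − c^3)/(1 − c) = 307 × (1 − 0.438976)/0.24 ≈ $718 million.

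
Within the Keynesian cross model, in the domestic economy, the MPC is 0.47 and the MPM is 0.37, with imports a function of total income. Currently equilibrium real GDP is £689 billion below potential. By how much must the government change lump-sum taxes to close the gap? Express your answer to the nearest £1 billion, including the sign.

Spending multiplier = 1/(1 − c + m) = 1/(1 − 0.47 + 0.37) = 1/0.9 ≈ 1.111.
Tax multiplier = −c·k = −0.47/0.9 ≈ −0.522. Need ΔY = +£689 billion, so ΔT = ΔY/(−c·k) = −(+£689 billion) × 0.9 / 0.47 ≈ −£1,319 billion.
The government should cut lump-sum taxes by £1,319 billion.

−£1,319 billion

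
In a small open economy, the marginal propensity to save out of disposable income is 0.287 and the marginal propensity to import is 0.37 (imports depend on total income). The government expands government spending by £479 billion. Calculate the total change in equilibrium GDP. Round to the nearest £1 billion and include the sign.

+£729 billion

MPC = 1 − MPS = 1 − 0.287 = 0.713.
Government-spending multiplier = 1/(1 − c + m) = 1/(1 − 0.713 + 0.37) = 1/0.657 ≈ 1.522.
ΔY = k × ΔG = (+£479 billion) / 0.657 ≈ +£729 billion.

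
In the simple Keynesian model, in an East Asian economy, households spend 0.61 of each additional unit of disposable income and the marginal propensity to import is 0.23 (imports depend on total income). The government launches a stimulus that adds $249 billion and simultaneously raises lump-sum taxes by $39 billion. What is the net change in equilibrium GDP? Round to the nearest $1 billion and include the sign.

+$363 billion

Expenditure multiplier = 1/(1 − c + m) = 1/(1 − 0.61 + 0.23) = 1/0.62 ≈ 1.613.
ΔG contributes k·ΔG = (+$249 billion) / 0.62 ≈ +$401.6 billion.
ΔT of +$39 billion changes first-round spending by −c·ΔT = −$23.79 billion, contributing k·(−c·ΔT) = (−$23.79 billion) / 0.62 ≈ −$38.4 billion.
Net ΔY = k(ΔG − c·ΔT) = (+$225.21 billion) / 0.62 ≈ +$363 billion.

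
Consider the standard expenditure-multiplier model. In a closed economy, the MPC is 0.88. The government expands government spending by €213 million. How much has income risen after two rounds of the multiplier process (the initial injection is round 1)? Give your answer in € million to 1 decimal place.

Round 1 adds ΔG = €213 million; each later round is MPC = 0.88 times the previous.
After 2 rounds: 213 + 187.44 = ΔG·(1 − c^2)/(1 − c) = 213 × (1 − 0.7744)/0.12 ≈ €400.4 million.

€400.4 million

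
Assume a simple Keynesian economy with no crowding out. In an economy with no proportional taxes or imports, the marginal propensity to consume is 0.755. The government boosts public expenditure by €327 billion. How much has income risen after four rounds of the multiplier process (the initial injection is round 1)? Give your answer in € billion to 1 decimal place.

€901.0 billion

Round 1 adds ΔG = €327 billion; each later round is MPC = 0.755 times the previous.
After 4 rounds: 327 + 246.885 + 186.398175 + 140.730622125 = ΔG·(1 − c^4)/(1 − c) = 327 × (1 − 0.324928500625)/0.245 ≈ €901 billion.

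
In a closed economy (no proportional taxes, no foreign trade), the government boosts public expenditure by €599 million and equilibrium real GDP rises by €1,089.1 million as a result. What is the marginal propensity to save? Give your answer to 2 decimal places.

Implied spending multiplier k = ΔY/ΔG = 1,089.1/599 ≈ 1.8182.
Since k = 1/(1 − MPC), MPC = 1 − 1/k = 1 − ΔG/ΔY = 1 − 599/1,089.1 ≈ 0.45.
MPS = 1 − MPC = 0.55.

0.55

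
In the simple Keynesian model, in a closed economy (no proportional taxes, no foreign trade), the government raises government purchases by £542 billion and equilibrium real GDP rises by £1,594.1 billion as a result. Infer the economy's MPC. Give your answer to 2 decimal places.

Implied spending multiplier k = ΔY/ΔG = 1,594.1/542 ≈ 2.9411.
Since k = 1/(1 − MPC), MPC = 1 − 1/k = 1 − ΔG/ΔY = 1 − 542/1,594.1 ≈ 0.66.

0.66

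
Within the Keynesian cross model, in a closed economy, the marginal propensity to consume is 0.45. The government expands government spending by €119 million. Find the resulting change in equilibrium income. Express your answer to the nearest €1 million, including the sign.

+€216 million

Government-spending multiplier = 1/(1 − MPC) = 1/(1 − 0.45) = 1/0.55 ≈ 1.818.
ΔY = k × ΔG = (+€119 million) / 0.55 ≈ +€216 million.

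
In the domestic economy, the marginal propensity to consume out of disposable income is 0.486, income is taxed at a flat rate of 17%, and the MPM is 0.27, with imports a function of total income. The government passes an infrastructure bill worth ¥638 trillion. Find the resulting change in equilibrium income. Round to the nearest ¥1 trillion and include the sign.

Spending multiplier = 1/(1 − c(1−t) + m) = 1/(1 − 0.486×0.83 + 0.27) = 1/0.86662 ≈ 1.154.
ΔY = k × ΔG = (+¥638 trillion) / 0.86662 ≈ +¥736 trillion.

+¥736 trillion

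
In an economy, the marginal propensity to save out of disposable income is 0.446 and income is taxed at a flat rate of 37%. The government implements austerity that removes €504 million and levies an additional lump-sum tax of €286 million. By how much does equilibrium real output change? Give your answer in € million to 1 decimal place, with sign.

MPC = 1 − MPS = 1 − 0.446 = 0.554.
Expenditure multiplier = 1/(1 − c(1−t)) = 1/(1 − 0.554×0.63) = 1/0.65098 ≈ 1.536.
ΔG contributes k·ΔG = (−€504 million) / 0.65098 ≈ −€774.2 million.
ΔT of +€286 million changes first-round spending by −c·ΔT = −€158.444 million, contributing k·(−c·ΔT) = (−€158.444 million) / 0.65098 ≈ −€243.4 million.
Net ΔY = k(ΔG − c·ΔT) = (−€662.444 million) / 0.65098 ≈ −€1,017.6 million.

−€1,017.6 million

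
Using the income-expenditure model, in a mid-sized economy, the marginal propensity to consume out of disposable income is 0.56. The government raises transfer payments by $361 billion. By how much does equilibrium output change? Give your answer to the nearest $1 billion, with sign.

The transfer change shifts disposable income by +$361 billion, so first-round consumption changes by c·ΔTR = 0.56 × (+$361 billion) = +$202.16 billion.
Expenditure multiplier = 1/(1 − MPC) = 1/(1 − 0.56) = 1/0.44 ≈ 2.273.
The transfer multiplier is c × k ≈ 1.273, so ΔY = k × (c·ΔTR) = (+$202.16 billion) / 0.44 ≈ +$459 billion.

+$459 billion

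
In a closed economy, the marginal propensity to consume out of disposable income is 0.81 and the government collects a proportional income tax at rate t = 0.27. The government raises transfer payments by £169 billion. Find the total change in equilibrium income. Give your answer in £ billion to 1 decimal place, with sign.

+£334.9 billion

The transfer change shifts disposable income by +£169 billion, so first-round consumption changes by c·ΔTR = 0.81 × (+£169 billion) = +£136.89 billion.
Expenditure multiplier = 1/(1 − c(1−t)) = 1/(1 − 0.81×0.73) = 1/0.4087 ≈ 2.447.
The transfer multiplier is c × k ≈ 1.982, so ΔY = k × (c·ΔTR) = (+£136.89 billion) / 0.4087 ≈ +£334.9 billion.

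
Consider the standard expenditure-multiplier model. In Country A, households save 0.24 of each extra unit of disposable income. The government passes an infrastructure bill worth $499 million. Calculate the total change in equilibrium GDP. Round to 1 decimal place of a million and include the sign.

MPC = 1 − MPS = 1 − 0.24 = 0.76.
Expenditure multiplier = 1/(1 − MPC) = 1/(1 − 0.76) = 1/0.24 ≈ 4.167.
ΔY = k × ΔG = (+$499 million) / 0.24 ≈ +$2,079.2 million.

+$2,079.2 million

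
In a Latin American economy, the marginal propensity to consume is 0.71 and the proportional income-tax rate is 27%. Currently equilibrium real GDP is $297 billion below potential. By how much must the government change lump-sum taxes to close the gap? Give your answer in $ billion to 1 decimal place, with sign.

−$201.5 billion

Spending multiplier = 1/(1 − c(1−t)) = 1/(1 − 0.71×0.73) = 1/0.4817 ≈ 2.076.
Tax multiplier = −c·k = −0.71/0.4817 ≈ −1.474. Need ΔY = +$297 billion, so ΔT = ΔY/(−c·k) = −(+$297 billion) × 0.4817 / 0.71 ≈ −$201.5 billion.
The government should cut lump-sum taxes by $201.5 billion.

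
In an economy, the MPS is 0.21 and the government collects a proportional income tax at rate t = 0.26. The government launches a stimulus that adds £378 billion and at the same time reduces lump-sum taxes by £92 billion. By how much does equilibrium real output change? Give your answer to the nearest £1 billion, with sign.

MPC = 1 − MPS = 1 − 0.21 = 0.79.
Expenditure multiplier = 1/(1 − c(1−t)) = 1/(1 − 0.79×0.74) = 1/0.4154 ≈ 2.407.
ΔG contributes k·ΔG = (+£378 billion) / 0.4154 ≈ +£910 billion.
ΔT of −£92 billion changes first-round spending by −c·ΔT = +£72.68 billion, contributing k·(−c·ΔT) = (+£72.68 billion) / 0.4154 ≈ +£175 billion.
Net ΔY = k(ΔG − c·ΔT) = (+£450.68 billion) / 0.4154 ≈ +£1,085 billion.

+£1,085 billion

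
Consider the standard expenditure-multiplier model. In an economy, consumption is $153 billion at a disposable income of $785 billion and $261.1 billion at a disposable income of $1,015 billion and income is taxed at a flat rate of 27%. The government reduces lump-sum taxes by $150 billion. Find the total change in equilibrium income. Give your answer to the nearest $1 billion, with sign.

+$107 billion

MPC = ΔC/ΔYd = (261.1 − 153)/(1,015 − 785) = 108.1/230 = 0.47.
A lump-sum tax change of −$150 billion shifts disposable income by +$150 billion; first-round consumption changes by −c × ΔT = −0.47 × (−$150 billion) = +$70.5 billion.
Expenditure multiplier = 1/(1 − c(1−t)) = 1/(1 − 0.47×0.73) = 1/0.6569 ≈ 1.522.
The tax multiplier is −c × k ≈ −0.715, so ΔY = k × (−c·ΔT) = (+$70.5 billion) / 0.6569 ≈ +$107 billion.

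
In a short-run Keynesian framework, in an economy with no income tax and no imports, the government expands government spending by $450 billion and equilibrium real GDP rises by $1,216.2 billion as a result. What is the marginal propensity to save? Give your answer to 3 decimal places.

0.370

Implied spending multiplier k = ΔY/ΔG = 1,216.2/450 ≈ 2.7027.
Since k = 1/(1 − MPC), MPC = 1 − 1/k = 1 − ΔG/ΔY = 1 − 450/1,216.2 ≈ 0.630.
MPS = 1 − MPC = 0.370.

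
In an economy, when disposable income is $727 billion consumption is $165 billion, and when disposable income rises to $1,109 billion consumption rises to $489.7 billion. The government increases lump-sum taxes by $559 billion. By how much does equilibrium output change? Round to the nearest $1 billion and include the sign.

MPC = ΔC/ΔYd = (489.7 − 165)/(1,109 − 727) = 324.7/382 = 0.85.
A lump-sum tax change of +$559 billion shifts disposable income by −$559 billion; first-round consumption changes by −c × ΔT = −0.85 × (+$559 billion) = −$475.15 billion.
Expenditure multiplier = 1/(1 − MPC) = 1/(1 − 0.85) = 1/0.15 ≈ 6.667.
The tax multiplier is −c × k ≈ −5.667, so ΔY = k × (−c·ΔT) = (−$475.15 billion) / 0.15 ≈ −$3,168 billion.

−$3,168 billion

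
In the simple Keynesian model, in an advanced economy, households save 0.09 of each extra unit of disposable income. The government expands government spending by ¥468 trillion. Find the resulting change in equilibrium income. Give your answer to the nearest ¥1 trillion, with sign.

MPC = 1 − MPS = 1 − 0.09 = 0.91.
Government-spending multiplier = 1/(1 − MPC) = 1/(1 − 0.91) = 1/0.09 ≈ 11.111.
ΔY = k × ΔG = (+¥468 trillion) / 0.09 = +¥5,200 trillion.

+¥5,200 trillion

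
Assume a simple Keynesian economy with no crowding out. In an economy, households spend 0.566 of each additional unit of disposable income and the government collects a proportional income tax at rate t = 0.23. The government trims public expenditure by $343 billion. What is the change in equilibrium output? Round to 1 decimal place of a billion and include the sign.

Government-spending multiplier = 1/(1 − c(1−t)) = 1/(1 − 0.566×0.77) = 1/0.56418 ≈ 1.772.
ΔY = k × ΔG = (−$343 billion) / 0.56418 ≈ −$608 billion.

−$608.0 billion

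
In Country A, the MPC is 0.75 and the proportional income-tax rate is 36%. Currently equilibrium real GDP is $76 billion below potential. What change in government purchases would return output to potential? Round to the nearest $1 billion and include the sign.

Spending multiplier = 1/(1 − c(1−t)) = 1/(1 − 0.75×0.64) = 1/0.52 ≈ 1.923.
Need ΔY = +$76 billion, so ΔG = ΔY/k = (+$76 billion) × 0.52 ≈ +$40 billion.
The government should increase government purchases by $40 billion.

+$40 billion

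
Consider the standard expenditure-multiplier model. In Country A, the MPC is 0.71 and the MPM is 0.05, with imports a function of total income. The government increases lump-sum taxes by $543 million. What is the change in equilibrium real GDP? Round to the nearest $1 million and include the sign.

−$1,134 million

A lump-sum tax change of +$543 million shifts disposable income by −$543 million; first-round consumption changes by −c × ΔT = −0.71 × (+$543 million) = −$385.53 million.
Expenditure multiplier = 1/(1 − c + m) = 1/(1 − 0.71 + 0.05) = 1/0.34 ≈ 2.941.
The tax multiplier is −c × k ≈ −2.088, so ΔY = k × (−c·ΔT) = (−$385.53 million) / 0.34 ≈ −$1,134 million.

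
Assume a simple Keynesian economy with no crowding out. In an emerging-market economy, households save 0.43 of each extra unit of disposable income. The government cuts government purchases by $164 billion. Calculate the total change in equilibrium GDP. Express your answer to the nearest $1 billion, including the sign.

MPC = 1 − MPS = 1 − 0.43 = 0.57.
Government-spending multiplier = 1/(1 − MPC) = 1/(1 − 0.57) = 1/0.43 ≈ 2.326.
ΔY = k × ΔG = (−$164 billion) / 0.43 ≈ −$381 billion.

−$381 billion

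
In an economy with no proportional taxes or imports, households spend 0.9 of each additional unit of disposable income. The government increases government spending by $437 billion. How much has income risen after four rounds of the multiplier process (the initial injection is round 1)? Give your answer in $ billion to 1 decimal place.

$1,502.8 billion

Round 1 adds ΔG = $437 billion; each later round is MPC = 0.9 times the previous.
After 4 rounds: 437 + 393.3 + 353.97 + 318.573 = ΔG·(1 − c^4)/(1 − c) = 437 × (1 − 0.6561)/0.1 ≈ $1,502.8 billion.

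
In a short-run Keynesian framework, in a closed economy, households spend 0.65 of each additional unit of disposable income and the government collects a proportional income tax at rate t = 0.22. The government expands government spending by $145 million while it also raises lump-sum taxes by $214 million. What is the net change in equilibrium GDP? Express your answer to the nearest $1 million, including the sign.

+$12 million

Expenditure multiplier = 1/(1 − c(1−t)) = 1/(1 − 0.65×0.78) = 1/0.493 ≈ 2.028.
ΔG contributes k·ΔG = (+$145 million) / 0.493 ≈ +$294.1 million.
ΔT of +$214 million changes first-round spending by −c·ΔT = −$139.1 million, contributing k·(−c·ΔT) = (−$139.1 million) / 0.493 ≈ −$282.2 million.
Net ΔY = k(ΔG − c·ΔT) = (+$5.9 million) / 0.493 ≈ +$12 million.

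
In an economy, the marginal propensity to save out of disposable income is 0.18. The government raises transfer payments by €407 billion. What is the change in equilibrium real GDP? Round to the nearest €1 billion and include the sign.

+€1,854 billion

MPC = 1 − MPS = 1 − 0.18 = 0.82.
The transfer change shifts disposable income by +€407 billion, so first-round consumption changes by c·ΔTR = 0.82 × (+€407 billion) = +€333.74 billion.
Expenditure multiplier = 1/(1 − MPC) = 1/(1 − 0.82) = 1/0.18 ≈ 5.556.
The transfer multiplier is c × k ≈ 4.556, so ΔY = k × (c·ΔTR) = (+€333.74 billion) / 0.18 ≈ +€1,854 billion.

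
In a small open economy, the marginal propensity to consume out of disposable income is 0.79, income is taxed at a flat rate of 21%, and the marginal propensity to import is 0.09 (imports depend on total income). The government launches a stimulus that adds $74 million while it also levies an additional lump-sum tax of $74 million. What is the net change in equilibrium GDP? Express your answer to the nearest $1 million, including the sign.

Expenditure multiplier = 1/(1 − c(1−t) + m) = 1/(1 − 0.79×0.79 + 0.09) = 1/0.4659 ≈ 2.146.
ΔG contributes k·ΔG = (+$74 million) / 0.4659 ≈ +$158.8 million.
ΔT of +$74 million changes first-round spending by −c·ΔT = −$58.46 million, contributing k·(−c·ΔT) = (−$58.46 million) / 0.4659 ≈ −$125.5 million.
Net ΔY = k(ΔG − c·ΔT) = (+$15.54 million) / 0.4659 ≈ +$33 million.

+$33 million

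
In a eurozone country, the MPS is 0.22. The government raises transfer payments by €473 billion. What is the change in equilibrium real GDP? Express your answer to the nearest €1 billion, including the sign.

+€1,677 billion

MPC = 1 − MPS = 1 − 0.22 = 0.78.
The transfer change shifts disposable income by +€473 billion, so first-round consumption changes by c·ΔTR = 0.78 × (+€473 billion) = +€368.94 billion.
Expenditure multiplier = 1/(1 − MPC) = 1/(1 − 0.78) = 1/0.22 ≈ 4.545.
The transfer multiplier is c × k ≈ 3.545, so ΔY = k × (c·ΔTR) = (+€368.94 billion) / 0.22 = +€1,677 billion.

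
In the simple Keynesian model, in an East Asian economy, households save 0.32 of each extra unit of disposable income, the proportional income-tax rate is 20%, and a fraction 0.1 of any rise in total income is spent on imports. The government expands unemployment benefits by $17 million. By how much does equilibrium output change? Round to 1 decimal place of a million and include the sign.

+$20.8 million

MPC = 1 − MPS = 1 − 0.32 = 0.68.
The transfer change shifts disposable income by +$17 million, so first-round consumption changes by c·ΔTR = 0.68 × (+$17 million) = +$11.56 million.
Expenditure multiplier = 1/(1 − c(1−t) + m) = 1/(1 − 0.68×0.8 + 0.1) = 1/0.556 ≈ 1.799.
The transfer multiplier is c × k ≈ 1.223, so ΔY = k × (c·ΔTR) = (+$11.56 million) / 0.556 ≈ +$20.8 million.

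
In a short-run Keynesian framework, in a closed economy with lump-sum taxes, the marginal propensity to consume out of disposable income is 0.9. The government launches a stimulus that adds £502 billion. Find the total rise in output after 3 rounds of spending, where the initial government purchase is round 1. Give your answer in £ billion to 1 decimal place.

Round 1 adds ΔG = £502 billion; each later round is MPC = 0.9 times the previous.
After 3 rounds: 502 + 451.8 + 406.62 = ΔG·(1 − c^3)/(1 − c) = 502 × (1 − 0.729)/0.1 ≈ £1,360.4 billion.

£1,360.4 billion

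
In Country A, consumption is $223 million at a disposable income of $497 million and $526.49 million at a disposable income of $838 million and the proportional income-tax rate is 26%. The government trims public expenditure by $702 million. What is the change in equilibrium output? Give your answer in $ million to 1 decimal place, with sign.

MPC = ΔC/ΔYd = (526.49 − 223)/(838 − 497) = 303.49/341 = 0.89.
Expenditure multiplier = 1/(1 − c(1−t)) = 1/(1 − 0.89×0.74) = 1/0.3414 ≈ 2.929.
ΔY = k × ΔG = (−$702 million) / 0.3414 ≈ −$2,056.2 million.

−$2,056.2 million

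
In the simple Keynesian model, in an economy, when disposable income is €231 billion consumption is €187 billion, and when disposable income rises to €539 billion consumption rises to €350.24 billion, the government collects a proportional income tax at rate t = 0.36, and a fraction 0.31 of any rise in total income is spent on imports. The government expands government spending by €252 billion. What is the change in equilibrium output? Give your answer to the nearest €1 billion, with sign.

+€260 billion

MPC = ΔC/ΔYd = (350.24 − 187)/(539 − 231) = 163.24/308 = 0.53.
Spending multiplier = 1/(1 − c(1−t) + m) = 1/(1 − 0.53×0.64 + 0.31) = 1/0.9708 ≈ 1.03.
ΔY = k × ΔG = (+€252 billion) / 0.9708 ≈ +€260 billion.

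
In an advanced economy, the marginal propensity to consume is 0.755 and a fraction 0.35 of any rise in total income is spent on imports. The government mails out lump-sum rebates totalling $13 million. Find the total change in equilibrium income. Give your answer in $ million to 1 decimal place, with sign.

A lump-sum tax change of −$13 million shifts disposable income by +$13 million; first-round consumption changes by −c × ΔT = −0.755 × (−$13 million) = +$9.815 million.
Expenditure multiplier = 1/(1 − c + m) = 1/(1 − 0.755 + 0.35) = 1/0.595 ≈ 1.681.
The tax multiplier is −c × k ≈ −1.269, so ΔY = k × (−c·ΔT) = (+$9.815 million) / 0.595 ≈ +$16.5 million.

+$16.5 million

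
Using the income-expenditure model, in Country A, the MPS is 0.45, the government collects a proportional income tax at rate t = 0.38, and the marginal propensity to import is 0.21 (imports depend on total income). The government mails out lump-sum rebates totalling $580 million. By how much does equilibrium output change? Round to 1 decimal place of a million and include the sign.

+$367.1 million

MPC = 1 − MPS = 1 − 0.45 = 0.55.
A lump-sum tax change of −$580 million shifts disposable income by +$580 million; first-round consumption changes by −c × ΔT = −0.55 × (−$580 million) = +$319 million.
Expenditure multiplier = 1/(1 − c(1−t) + m) = 1/(1 − 0.55×0.62 + 0.21) = 1/0.869 ≈ 1.151.
The tax multiplier is −c × k ≈ −0.633, so ΔY = k × (−c·ΔT) = (+$319 million) / 0.869 ≈ +$367.1 million.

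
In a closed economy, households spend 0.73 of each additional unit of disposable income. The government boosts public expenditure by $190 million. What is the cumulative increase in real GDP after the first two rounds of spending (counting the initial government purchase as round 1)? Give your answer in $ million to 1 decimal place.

$328.7 million

Round 1 adds ΔG = $190 million; each later round is MPC = 0.73 times the previous.
After 2 rounds: 190 + 138.7 = ΔG·(1 − c^2)/(1 − c) = 190 × (1 − 0.5329)/0.27 = $328.7 million.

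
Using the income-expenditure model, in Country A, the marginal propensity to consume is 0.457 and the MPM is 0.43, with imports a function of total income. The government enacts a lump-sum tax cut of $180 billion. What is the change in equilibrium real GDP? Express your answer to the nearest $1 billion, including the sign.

+$85 billion

A lump-sum tax change of −$180 billion shifts disposable income by +$180 billion; first-round consumption changes by −c × ΔT = −0.457 × (−$180 billion) = +$82.26 billion.
Expenditure multiplier = 1/(1 − c + m) = 1/(1 − 0.457 + 0.43) = 1/0.973 ≈ 1.028.
The tax multiplier is −c × k ≈ −0.47, so ΔY = k × (−c·ΔT) = (+$82.26 billion) / 0.973 ≈ +$85 billion.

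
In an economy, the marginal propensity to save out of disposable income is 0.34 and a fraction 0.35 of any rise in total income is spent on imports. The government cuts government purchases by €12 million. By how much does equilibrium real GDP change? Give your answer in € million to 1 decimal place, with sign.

−€17.4 million

MPC = 1 − MPS = 1 − 0.34 = 0.66.
Spending multiplier = 1/(1 − c + m) = 1/(1 − 0.66 + 0.35) = 1/0.69 ≈ 1.449.
ΔY = k × ΔG = (−€12 million) / 0.69 ≈ −€17.4 million.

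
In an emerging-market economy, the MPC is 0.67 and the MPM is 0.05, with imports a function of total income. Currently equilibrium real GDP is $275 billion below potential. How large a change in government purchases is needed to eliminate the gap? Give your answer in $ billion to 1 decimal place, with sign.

Spending multiplier = 1/(1 − c + m) = 1/(1 − 0.67 + 0.05) = 1/0.38 ≈ 2.632.
Need ΔY = +$275 billion, so ΔG = ΔY/k = (+$275 billion) × 0.38 = +$104.5 billion.
The government should increase government purchases by $104.5 billion.

+$104.5 billion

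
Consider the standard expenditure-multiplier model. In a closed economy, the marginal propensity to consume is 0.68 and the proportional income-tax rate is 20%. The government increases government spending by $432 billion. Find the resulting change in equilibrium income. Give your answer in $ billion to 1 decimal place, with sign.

+$947.4 billion

Expenditure multiplier = 1/(1 − c(1−t)) = 1/(1 − 0.68×0.8) = 1/0.456 ≈ 2.193.
ΔY = k × ΔG = (+$432 billion) / 0.456 ≈ +$947.4 billion.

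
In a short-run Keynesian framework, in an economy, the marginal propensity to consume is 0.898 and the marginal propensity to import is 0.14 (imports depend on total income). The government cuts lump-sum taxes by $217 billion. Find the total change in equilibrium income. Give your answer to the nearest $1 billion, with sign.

+$805 billion

A lump-sum tax change of −$217 billion shifts disposable income by +$217 billion; first-round consumption changes by −c × ΔT = −0.898 × (−$217 billion) = +$194.866 billion.
Expenditure multiplier = 1/(1 − c + m) = 1/(1 − 0.898 + 0.14) = 1/0.242 ≈ 4.132.
The tax multiplier is −c × k ≈ −3.711, so ΔY = k × (−c·ΔT) = (+$194.866 billion) / 0.242 ≈ +$805 billion.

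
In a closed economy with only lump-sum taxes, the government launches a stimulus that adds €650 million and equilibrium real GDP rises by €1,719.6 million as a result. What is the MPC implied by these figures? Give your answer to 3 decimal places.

0.622

Implied spending multiplier k = ΔY/ΔG = 1,719.6/650 ≈ 2.6455.
Since k = 1/(1 − MPC), MPC = 1 − 1/k = 1 − ΔG/ΔY = 1 − 650/1,719.6 ≈ 0.622.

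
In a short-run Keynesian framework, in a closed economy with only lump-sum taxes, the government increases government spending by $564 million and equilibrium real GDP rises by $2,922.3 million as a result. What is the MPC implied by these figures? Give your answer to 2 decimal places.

0.81

Implied spending multiplier k = ΔY/ΔG = 2,922.3/564 ≈ 5.1814.
Since k = 1/(1 − MPC), MPC = 1 − 1/k = 1 − ΔG/ΔY = 1 − 564/2,922.3 ≈ 0.81.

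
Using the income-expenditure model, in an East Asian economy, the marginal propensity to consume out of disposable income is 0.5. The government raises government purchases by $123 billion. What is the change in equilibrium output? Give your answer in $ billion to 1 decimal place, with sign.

+$246.0 billion

Expenditure multiplier = 1/(1 − MPC) = 1/(1 − 0.5) = 1/0.5 = 2.
ΔY = k × ΔG = (+$123 billion) / 0.5 = +$246 billion.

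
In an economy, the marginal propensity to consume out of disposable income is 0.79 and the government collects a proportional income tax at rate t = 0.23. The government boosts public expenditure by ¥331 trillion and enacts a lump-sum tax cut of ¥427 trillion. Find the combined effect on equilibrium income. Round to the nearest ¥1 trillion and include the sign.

Expenditure multiplier = 1/(1 − c(1−t)) = 1/(1 − 0.79×0.77) = 1/0.3917 ≈ 2.553.
ΔG contributes k·ΔG = (+¥331 trillion) / 0.3917 ≈ +¥845 trillion.
ΔT of −¥427 trillion changes first-round spending by −c·ΔT = +¥337.33 trillion, contributing k·(−c·ΔT) = (+¥337.33 trillion) / 0.3917 ≈ +¥861.2 trillion.
Net ΔY = k(ΔG − c·ΔT) = (+¥668.33 trillion) / 0.3917 ≈ +¥1,706 trillion.

+¥1,706 trillion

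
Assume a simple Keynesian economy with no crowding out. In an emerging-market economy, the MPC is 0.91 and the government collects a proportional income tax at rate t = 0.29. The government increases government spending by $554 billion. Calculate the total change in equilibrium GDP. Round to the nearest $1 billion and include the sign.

Spending multiplier = 1/(1 − c(1−t)) = 1/(1 − 0.91×0.71) = 1/0.3539 ≈ 2.826.
ΔY = k × ΔG = (+$554 billion) / 0.3539 ≈ +$1,565 billion.

+$1,565 billion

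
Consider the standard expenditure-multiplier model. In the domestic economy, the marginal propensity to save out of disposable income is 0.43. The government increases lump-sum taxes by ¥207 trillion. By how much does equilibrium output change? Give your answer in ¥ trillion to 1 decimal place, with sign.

MPC = 1 − MPS = 1 − 0.43 = 0.57.
A lump-sum tax change of +¥207 trillion shifts disposable income by −¥207 trillion; first-round consumption changes by −c × ΔT = −0.57 × (+¥207 trillion) = −¥117.99 trillion.
Expenditure multiplier = 1/(1 − MPC) = 1/(1 − 0.57) = 1/0.43 ≈ 2.326.
The tax multiplier is −c × k ≈ −1.326, so ΔY = k × (−c·ΔT) = (−¥117.99 trillion) / 0.43 ≈ −¥274.4 trillion.

−¥274.4 trillion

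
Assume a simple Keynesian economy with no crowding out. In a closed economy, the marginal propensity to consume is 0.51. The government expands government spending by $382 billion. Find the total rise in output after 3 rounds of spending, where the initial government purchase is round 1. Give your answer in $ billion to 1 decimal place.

Round 1 adds ΔG = $382 billion; each later round is MPC = 0.51 times the previous.
After 3 rounds: 382 + 194.82 + 99.3582 = ΔG·(1 − c^3)/(1 − c) = 382 × (1 − 0.132651)/0.49 ≈ $676.2 billion.

$676.2 billion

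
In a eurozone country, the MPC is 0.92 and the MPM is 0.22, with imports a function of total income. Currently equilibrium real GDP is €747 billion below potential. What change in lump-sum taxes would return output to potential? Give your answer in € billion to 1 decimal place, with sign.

−€243.6 billion

Spending multiplier = 1/(1 − c + m) = 1/(1 − 0.92 + 0.22) = 1/0.3 ≈ 3.333.
Tax multiplier = −c·k = −0.92/0.3 ≈ −3.067. Need ΔY = +€747 billion, so ΔT = ΔY/(−c·k) = −(+€747 billion) × 0.3 / 0.92 ≈ −€243.6 billion.
The government should cut lump-sum taxes by €243.6 billion.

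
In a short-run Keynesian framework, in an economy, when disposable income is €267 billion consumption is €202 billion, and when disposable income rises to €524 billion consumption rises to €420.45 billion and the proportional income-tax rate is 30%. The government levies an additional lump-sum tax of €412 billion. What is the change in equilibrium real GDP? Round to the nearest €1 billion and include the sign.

MPC = ΔC/ΔYd = (420.45 − 202)/(524 − 267) = 218.45/257 = 0.85.
A lump-sum tax change of +€412 billion shifts disposable income by −€412 billion; first-round consumption changes by −c × ΔT = −0.85 × (+€412 billion) = −€350.2 billion.
Expenditure multiplier = 1/(1 − c(1−t)) = 1/(1 − 0.85×0.7) = 1/0.405 ≈ 2.469.
The tax multiplier is −c × k ≈ −2.099, so ΔY = k × (−c·ΔT) = (−€350.2 billion) / 0.405 ≈ −€865 billion.

−€865 billion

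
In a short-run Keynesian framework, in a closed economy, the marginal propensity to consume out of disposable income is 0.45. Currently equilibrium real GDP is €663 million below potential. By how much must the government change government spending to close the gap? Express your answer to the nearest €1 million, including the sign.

+€365 million

Spending multiplier = 1/(1 − MPC) = 1/(1 − 0.45) = 1/0.55 ≈ 1.818.
Need ΔY = +€663 million, so ΔG = ΔY/k = (+€663 million) × 0.55 ≈ +€365 million.
The government should increase government spending by €365 million.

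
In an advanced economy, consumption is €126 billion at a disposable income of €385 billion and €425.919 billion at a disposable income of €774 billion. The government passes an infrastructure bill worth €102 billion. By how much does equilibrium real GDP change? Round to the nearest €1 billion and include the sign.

MPC = ΔC/ΔYd = (425.919 − 126)/(774 − 385) = 299.919/389 = 0.771.
Government-spending multiplier = 1/(1 − MPC) = 1/(1 − 0.771) = 1/0.229 ≈ 4.367.
ΔY = k × ΔG = (+€102 billion) / 0.229 ≈ +€445 billion.

+€445 billion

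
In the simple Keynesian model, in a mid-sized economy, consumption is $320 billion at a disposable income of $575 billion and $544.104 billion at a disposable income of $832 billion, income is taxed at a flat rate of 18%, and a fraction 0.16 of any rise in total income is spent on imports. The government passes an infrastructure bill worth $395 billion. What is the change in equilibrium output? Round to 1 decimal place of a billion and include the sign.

MPC = ΔC/ΔYd = (544.104 − 320)/(832 − 575) = 224.104/257 = 0.872.
Spending multiplier = 1/(1 − c(1−t) + m) = 1/(1 − 0.872×0.82 + 0.16) = 1/0.44496 ≈ 2.247.
ΔY = k × ΔG = (+$395 billion) / 0.44496 ≈ +$887.7 billion.

+$887.7 billion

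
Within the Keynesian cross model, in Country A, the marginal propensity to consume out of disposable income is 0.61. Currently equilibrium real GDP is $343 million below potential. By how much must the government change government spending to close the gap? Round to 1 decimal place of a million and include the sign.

Spending multiplier = 1/(1 − MPC) = 1/(1 − 0.61) = 1/0.39 ≈ 2.564.
Need ΔY = +$343 million, so ΔG = ΔY/k = (+$343 million) × 0.39 ≈ +$133.8 million.
The government should increase government spending by $133.8 million.

+$133.8 million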